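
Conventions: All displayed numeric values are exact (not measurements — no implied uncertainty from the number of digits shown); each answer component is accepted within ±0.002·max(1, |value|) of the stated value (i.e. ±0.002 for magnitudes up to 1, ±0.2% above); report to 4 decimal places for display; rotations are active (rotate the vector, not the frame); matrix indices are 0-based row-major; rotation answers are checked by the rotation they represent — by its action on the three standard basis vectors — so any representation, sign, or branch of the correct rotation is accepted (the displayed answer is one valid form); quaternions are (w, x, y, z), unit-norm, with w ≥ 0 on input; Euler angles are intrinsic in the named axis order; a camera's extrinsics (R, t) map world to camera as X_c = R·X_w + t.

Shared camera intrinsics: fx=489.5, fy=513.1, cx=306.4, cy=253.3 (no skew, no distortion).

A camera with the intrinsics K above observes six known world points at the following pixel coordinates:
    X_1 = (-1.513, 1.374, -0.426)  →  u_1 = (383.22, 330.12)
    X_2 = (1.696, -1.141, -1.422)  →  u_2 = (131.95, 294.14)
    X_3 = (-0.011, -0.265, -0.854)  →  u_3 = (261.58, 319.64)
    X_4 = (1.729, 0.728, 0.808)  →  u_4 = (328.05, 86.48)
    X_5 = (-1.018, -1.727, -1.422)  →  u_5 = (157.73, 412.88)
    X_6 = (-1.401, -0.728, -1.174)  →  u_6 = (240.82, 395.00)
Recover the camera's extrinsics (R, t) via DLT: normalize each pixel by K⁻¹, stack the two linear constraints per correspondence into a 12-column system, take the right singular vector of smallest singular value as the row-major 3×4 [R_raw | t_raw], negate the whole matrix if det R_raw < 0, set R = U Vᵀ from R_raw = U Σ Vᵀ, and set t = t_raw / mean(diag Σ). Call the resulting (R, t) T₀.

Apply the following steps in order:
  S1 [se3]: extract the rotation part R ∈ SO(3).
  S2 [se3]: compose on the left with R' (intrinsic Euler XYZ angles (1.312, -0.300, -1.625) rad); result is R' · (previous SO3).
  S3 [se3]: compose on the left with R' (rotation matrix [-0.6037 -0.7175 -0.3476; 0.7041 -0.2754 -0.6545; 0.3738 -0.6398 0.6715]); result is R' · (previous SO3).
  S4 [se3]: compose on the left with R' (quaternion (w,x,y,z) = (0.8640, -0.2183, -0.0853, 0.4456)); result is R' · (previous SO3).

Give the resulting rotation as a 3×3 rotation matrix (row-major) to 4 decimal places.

source (pnp_recover): camera pose = R=[-0.0441 0.9947 -0.0932; -0.5710 -0.1017 -0.8146; -0.8197 0.0173 0.5725], t=(-0.3399, 0.0098, 6.1993)
after S1 (rot_of_se3): [-0.0441 0.9947 -0.0932; -0.5710 -0.1017 -0.8146; -0.8197 0.0173 0.5725]
after S2 (compose_so3): [-0.3002 -0.1536 -0.9414; 0.9384 -0.2243 -0.2627; -0.1709 -0.9623 0.2115]
after S3 (compose_so3): [-0.4327 0.5882 0.6833; -0.3580 0.5834 -0.7290; -0.8274 -0.5601 -0.0419]
after S4 (compose_so3): [0.2907 0.1100 0.9505; -0.7802 0.6022 0.1690; -0.5538 -0.7907 0.2609]

rotation (matrix) = ((0.2907, 0.1100, 0.9505), (-0.7802, 0.6022, 0.1690), (-0.5538, -0.7907, 0.2609))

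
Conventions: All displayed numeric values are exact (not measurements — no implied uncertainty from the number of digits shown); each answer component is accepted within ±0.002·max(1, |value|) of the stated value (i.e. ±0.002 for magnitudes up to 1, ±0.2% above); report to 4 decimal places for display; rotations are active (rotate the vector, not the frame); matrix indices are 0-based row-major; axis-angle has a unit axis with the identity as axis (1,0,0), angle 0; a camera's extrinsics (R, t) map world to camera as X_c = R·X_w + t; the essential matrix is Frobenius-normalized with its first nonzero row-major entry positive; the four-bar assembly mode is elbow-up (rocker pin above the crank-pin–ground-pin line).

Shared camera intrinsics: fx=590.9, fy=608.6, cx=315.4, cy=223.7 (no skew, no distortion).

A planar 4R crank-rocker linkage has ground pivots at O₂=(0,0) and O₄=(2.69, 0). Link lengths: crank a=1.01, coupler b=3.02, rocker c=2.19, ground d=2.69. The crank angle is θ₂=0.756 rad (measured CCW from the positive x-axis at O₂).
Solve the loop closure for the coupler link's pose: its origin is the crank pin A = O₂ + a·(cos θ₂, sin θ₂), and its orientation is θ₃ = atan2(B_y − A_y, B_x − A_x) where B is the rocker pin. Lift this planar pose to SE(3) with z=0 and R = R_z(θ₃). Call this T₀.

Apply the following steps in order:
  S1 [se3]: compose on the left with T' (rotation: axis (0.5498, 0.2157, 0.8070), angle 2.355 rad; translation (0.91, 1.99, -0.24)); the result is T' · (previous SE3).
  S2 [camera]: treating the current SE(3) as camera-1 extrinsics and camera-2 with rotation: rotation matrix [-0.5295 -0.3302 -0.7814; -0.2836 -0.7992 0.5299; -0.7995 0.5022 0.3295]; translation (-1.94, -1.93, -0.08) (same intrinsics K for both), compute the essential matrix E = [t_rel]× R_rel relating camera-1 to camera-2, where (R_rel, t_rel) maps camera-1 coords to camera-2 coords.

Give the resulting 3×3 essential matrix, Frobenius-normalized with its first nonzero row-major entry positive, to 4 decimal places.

source (fourbar_fk): coupler pose = R=[0.8913 -0.4535 0.0000; 0.4535 0.8913 0.0000; 0.0000 0.0000 1.0000], t=(0.7349, 0.6929, 0.0000)
after S1 (compose_se3): R=[-0.3371 -0.2424 0.9097; 0.4052 -0.9096 -0.0922; 0.8498 0.3375 0.4049], t=(0.5144, 2.1241, 0.6796)
after S2 (essential): [0.4918 -0.3111 -0.3093; 0.0190 0.1613 0.3562; 0.4641 0.0514 0.4410]

matrix = [0.4918 -0.3111 -0.3093; 0.0190 0.1613 0.3562; 0.4641 0.0514 0.4410]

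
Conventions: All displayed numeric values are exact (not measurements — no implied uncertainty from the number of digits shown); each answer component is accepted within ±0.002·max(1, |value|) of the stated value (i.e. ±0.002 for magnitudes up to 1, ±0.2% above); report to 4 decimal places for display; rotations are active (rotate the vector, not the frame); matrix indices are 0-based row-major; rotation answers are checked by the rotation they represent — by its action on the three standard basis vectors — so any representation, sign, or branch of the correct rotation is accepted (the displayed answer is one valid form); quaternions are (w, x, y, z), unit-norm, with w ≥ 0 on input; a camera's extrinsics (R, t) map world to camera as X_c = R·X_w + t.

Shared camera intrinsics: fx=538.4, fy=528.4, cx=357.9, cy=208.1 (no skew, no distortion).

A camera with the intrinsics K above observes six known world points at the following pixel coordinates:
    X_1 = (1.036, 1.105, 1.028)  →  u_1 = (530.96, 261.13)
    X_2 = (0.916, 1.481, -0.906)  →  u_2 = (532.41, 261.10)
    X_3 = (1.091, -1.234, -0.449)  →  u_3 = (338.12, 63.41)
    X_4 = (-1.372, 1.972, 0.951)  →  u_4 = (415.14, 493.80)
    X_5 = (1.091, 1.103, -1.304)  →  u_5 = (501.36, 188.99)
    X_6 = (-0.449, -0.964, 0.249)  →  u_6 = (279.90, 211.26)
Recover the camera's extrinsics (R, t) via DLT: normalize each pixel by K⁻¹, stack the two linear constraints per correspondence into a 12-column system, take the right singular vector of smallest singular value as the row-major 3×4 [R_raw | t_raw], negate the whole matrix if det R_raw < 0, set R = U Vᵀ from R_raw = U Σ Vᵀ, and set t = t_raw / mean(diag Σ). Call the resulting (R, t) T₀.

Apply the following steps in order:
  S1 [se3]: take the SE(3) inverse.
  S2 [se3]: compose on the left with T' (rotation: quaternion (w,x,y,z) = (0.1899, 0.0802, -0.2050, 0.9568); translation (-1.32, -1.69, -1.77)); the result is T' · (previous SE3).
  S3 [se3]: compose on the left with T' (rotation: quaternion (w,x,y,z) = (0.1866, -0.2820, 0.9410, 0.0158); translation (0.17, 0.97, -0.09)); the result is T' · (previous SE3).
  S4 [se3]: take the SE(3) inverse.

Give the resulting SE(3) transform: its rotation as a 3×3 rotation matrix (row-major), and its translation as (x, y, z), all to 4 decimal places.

rotation (matrix) = ((0.9904, 0.1175, 0.0728), (0.1127, -0.9913, 0.0674), (0.0801, -0.0585, -0.9951)), translation = (-1.6724, -0.0299, 7.1388)

source (pnp_recover): camera pose = R=[0.7010 0.6034 0.3801; -0.7079 0.6534 0.2683; -0.0865 -0.4572 0.8852], t=(-0.0400, 0.2800, 5.1097)
after S1 (invert_se3): R=[0.7010 -0.7079 -0.0865; 0.6034 0.6534 -0.4572; 0.3801 0.2683 0.8852], t=(0.6683, 2.1771, -4.5828)
after S2 (compose_se3): R=[-0.8518 0.4090 0.3273; -0.4381 -0.8988 -0.0170; 0.2872 -0.1579 0.9448], t=(-3.1408, -1.3688, -6.5418)
after S3 (compose_se3): R=[0.9904 0.1127 0.0801; 0.1175 -0.9913 -0.0585; 0.0728 0.0674 -0.9951], t=(1.0881, 0.5849, 7.2273)
after S4 (invert_se3): R=[0.9904 0.1175 0.0728; 0.1127 -0.9913 0.0674; 0.0801 -0.0585 -0.9951], t=(-1.6724, -0.0299, 7.1388)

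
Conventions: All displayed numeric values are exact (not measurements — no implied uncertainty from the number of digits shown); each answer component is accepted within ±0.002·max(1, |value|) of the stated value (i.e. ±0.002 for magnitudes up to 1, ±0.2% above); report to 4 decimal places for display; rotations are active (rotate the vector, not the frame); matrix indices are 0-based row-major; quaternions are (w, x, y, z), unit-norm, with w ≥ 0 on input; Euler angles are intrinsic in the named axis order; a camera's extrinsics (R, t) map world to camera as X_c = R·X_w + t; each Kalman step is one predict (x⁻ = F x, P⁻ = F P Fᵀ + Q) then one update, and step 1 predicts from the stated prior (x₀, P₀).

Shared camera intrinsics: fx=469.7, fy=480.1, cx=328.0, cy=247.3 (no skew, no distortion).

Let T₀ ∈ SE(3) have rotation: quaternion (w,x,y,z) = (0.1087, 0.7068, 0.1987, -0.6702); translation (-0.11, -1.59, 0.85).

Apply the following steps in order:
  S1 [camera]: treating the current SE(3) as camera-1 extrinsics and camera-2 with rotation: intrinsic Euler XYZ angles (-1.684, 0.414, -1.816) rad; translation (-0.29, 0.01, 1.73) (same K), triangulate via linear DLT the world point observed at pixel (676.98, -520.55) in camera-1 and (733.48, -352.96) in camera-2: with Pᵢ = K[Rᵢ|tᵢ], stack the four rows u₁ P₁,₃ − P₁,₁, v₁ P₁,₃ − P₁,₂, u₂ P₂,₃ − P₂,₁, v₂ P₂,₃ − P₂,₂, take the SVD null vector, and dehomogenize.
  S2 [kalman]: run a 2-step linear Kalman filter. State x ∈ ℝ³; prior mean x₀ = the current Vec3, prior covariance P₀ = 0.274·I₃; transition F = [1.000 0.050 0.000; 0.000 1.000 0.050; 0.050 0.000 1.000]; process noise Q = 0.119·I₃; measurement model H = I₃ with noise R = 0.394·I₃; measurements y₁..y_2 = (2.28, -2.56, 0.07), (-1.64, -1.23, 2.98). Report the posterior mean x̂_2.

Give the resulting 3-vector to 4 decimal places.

result = (-0.3758, -0.7864, 1.0792)

after S1 (triangulate): (-1.0804, 1.6643, -0.8414)
after S2 (kf_track): (-0.3758, -0.7864, 1.0792)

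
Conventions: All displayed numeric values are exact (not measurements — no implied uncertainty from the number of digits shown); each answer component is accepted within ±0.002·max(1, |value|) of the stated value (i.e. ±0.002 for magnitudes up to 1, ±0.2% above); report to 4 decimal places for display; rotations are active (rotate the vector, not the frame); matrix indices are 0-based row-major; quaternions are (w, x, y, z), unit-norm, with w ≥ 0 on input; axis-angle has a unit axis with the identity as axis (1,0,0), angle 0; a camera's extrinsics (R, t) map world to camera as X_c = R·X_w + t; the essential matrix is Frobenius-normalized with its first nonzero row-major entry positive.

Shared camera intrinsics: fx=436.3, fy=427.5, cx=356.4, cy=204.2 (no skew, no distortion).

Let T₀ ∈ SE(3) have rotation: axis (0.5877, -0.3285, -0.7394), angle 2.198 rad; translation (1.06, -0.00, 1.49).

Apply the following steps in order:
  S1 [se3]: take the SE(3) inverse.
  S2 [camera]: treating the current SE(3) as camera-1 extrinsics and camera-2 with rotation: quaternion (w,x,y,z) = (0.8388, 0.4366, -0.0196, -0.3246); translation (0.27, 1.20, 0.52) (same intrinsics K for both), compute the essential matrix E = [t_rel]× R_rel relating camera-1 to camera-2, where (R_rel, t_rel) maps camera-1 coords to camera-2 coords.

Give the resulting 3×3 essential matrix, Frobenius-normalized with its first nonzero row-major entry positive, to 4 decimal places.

matrix = [0.2416 0.5251 -0.2557; 0.0741 -0.2007 -0.6321; -0.1009 -0.3634 -0.1136]

after S1 (invert_se3): R=[-0.0388 -0.9050 -0.4236; 0.2923 -0.4157 0.8613; -0.9555 -0.0904 0.2807], t=(0.6723, -1.5931, 0.5947)
after S2 (essential): [0.2416 0.5251 -0.2557; 0.0741 -0.2007 -0.6321; -0.1009 -0.3634 -0.1136]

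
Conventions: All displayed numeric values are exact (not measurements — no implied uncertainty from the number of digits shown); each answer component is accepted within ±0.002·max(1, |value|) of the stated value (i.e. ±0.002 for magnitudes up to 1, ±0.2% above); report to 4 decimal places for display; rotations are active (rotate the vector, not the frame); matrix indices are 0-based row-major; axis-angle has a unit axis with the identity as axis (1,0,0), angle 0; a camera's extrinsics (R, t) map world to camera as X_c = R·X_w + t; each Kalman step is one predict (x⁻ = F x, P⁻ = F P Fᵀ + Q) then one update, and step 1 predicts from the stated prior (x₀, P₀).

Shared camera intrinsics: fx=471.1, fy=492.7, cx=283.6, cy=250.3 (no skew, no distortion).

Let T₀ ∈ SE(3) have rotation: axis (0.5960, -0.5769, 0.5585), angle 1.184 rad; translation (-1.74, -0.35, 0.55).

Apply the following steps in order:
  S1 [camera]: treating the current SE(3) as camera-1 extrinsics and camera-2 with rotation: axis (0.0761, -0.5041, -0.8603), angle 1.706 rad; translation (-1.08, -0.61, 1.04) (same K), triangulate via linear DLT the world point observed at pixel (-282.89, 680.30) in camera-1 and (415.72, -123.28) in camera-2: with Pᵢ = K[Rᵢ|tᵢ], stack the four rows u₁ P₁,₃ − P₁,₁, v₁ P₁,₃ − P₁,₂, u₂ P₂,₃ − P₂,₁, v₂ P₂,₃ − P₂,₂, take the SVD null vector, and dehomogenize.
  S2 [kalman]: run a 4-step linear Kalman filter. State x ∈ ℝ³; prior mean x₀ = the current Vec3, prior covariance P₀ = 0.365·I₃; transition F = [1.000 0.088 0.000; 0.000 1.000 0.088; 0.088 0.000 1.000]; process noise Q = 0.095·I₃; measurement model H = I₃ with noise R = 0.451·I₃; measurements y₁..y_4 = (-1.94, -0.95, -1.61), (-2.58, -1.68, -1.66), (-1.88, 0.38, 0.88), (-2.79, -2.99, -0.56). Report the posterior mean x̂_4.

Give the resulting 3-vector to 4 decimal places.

result = (-2.0434, -1.3452, -0.7631)

after S1 (triangulate): (1.2582, 1.8905, -0.5894)
after S2 (kf_track): (-2.0434, -1.3452, -0.7631)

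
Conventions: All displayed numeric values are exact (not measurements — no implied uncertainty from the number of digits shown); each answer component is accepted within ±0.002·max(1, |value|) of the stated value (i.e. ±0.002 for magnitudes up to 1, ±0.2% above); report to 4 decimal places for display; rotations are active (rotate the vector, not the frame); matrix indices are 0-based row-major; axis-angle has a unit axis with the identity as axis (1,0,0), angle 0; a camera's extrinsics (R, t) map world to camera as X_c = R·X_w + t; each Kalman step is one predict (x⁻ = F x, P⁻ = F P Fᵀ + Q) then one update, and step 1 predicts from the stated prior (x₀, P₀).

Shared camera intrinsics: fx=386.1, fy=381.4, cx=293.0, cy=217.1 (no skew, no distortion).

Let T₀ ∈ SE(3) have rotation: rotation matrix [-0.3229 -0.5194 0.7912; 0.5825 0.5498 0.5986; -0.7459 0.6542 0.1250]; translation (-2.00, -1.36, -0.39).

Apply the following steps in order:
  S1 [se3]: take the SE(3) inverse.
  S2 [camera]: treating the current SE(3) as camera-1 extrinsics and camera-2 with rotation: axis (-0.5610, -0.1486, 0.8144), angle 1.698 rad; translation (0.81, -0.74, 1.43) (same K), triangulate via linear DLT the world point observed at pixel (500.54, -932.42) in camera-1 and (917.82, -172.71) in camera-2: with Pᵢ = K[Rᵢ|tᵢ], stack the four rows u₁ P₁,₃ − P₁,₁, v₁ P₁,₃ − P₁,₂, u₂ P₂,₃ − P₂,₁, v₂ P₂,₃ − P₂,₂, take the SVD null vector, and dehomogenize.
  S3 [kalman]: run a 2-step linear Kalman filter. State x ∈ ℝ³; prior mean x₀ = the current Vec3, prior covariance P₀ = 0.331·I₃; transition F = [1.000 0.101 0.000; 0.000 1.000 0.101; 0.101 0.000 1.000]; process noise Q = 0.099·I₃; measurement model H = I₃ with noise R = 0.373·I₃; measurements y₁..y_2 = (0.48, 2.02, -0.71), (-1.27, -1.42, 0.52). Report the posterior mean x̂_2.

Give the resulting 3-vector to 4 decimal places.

after S1 (invert_se3): R=[-0.3229 0.5825 -0.7459; -0.5194 0.5498 0.6542; 0.7912 0.5986 0.1250], t=(-0.1445, -0.0359, 2.4453)
after S2 (triangulate): (-0.7274, -1.7945, -1.7003)
after S3 (kf_track): (-0.5913, -0.5666, -0.4443)

result = (-0.5913, -0.5666, -0.4443)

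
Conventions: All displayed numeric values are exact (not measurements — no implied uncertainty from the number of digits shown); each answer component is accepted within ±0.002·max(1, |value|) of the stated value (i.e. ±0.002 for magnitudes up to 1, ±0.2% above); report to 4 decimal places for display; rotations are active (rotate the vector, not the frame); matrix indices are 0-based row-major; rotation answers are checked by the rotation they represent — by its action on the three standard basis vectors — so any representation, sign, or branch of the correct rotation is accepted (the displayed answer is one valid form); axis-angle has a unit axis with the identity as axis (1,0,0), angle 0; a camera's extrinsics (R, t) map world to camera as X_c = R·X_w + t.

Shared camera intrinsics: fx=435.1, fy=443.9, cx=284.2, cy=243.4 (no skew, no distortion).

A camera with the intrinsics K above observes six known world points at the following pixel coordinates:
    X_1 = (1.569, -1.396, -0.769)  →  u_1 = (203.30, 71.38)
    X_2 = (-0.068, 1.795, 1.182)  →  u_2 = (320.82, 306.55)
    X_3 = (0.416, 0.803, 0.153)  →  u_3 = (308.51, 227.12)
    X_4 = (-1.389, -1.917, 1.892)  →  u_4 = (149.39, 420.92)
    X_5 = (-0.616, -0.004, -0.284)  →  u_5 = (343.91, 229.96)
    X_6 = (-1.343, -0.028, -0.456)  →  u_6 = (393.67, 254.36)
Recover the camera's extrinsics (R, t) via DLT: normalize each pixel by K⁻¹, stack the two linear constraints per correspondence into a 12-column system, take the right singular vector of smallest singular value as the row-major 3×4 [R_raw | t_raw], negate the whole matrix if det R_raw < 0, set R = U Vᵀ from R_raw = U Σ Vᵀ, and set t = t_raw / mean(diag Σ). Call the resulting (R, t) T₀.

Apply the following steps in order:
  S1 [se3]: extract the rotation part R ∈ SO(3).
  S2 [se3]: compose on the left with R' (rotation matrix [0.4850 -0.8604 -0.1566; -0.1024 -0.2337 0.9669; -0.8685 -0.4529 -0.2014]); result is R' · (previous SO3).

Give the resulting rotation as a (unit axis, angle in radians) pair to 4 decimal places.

rotation (axis_angle) = ((-0.4267, -0.8138, 0.3946), 1.6251)

source (pnp_recover): camera pose = R=[-0.5626 0.5846 -0.5846; -0.5837 0.2199 0.7816; 0.5855 0.7810 0.2176], t=(0.2299, -0.3000, 5.8191)
after S1 (rot_of_se3): [-0.5626 0.5846 -0.5846; -0.5837 0.2199 0.7816; 0.5855 0.7810 0.2176]
after S2 (compose_so3): [0.1377 -0.0279 -0.9901; 0.7601 0.6439 0.0876; 0.6350 -0.7646 0.1099]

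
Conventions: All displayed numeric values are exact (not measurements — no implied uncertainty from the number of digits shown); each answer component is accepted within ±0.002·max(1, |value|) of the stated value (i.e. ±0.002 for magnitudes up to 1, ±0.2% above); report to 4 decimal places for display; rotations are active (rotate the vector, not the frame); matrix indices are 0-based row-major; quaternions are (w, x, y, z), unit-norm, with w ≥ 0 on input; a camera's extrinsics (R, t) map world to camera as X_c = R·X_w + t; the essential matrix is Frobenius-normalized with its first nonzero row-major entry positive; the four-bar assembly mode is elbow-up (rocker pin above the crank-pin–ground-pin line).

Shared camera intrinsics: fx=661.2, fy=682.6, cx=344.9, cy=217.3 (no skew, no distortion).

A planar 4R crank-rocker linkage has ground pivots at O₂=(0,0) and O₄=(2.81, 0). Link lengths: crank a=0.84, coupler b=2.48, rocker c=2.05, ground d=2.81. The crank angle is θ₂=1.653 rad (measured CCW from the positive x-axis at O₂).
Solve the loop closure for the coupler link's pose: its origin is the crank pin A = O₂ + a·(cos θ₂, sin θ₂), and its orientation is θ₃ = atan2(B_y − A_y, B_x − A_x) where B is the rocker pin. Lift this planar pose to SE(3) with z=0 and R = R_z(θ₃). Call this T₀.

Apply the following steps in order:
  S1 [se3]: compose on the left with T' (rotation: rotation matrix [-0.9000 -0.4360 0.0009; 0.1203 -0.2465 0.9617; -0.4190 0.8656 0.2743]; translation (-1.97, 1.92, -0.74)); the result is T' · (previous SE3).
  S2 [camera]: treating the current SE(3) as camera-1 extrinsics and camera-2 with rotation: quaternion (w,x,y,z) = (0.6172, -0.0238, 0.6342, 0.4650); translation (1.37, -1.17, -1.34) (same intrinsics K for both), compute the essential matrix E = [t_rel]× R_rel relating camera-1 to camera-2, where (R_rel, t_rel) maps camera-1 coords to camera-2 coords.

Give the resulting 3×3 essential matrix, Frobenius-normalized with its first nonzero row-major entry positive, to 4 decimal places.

source (fourbar_fk): coupler pose = R=[0.8954 -0.4453 0.0000; 0.4453 0.8954 0.0000; 0.0000 0.0000 1.0000], t=(-0.0690, 0.8372, 0.0000)
after S1 (compose_se3): R=[-0.9999 0.0104 0.0009; -0.0020 -0.2743 0.9616; 0.0102 0.9616 0.2743], t=(-2.2729, 1.7054, 0.0135)
after S2 (essential): [0.5125 0.0665 0.4757; 0.0440 -0.0836 0.0838; -0.1171 -0.6605 0.2019]

matrix = [0.5125 0.0665 0.4757; 0.0440 -0.0836 0.0838; -0.1171 -0.6605 0.2019]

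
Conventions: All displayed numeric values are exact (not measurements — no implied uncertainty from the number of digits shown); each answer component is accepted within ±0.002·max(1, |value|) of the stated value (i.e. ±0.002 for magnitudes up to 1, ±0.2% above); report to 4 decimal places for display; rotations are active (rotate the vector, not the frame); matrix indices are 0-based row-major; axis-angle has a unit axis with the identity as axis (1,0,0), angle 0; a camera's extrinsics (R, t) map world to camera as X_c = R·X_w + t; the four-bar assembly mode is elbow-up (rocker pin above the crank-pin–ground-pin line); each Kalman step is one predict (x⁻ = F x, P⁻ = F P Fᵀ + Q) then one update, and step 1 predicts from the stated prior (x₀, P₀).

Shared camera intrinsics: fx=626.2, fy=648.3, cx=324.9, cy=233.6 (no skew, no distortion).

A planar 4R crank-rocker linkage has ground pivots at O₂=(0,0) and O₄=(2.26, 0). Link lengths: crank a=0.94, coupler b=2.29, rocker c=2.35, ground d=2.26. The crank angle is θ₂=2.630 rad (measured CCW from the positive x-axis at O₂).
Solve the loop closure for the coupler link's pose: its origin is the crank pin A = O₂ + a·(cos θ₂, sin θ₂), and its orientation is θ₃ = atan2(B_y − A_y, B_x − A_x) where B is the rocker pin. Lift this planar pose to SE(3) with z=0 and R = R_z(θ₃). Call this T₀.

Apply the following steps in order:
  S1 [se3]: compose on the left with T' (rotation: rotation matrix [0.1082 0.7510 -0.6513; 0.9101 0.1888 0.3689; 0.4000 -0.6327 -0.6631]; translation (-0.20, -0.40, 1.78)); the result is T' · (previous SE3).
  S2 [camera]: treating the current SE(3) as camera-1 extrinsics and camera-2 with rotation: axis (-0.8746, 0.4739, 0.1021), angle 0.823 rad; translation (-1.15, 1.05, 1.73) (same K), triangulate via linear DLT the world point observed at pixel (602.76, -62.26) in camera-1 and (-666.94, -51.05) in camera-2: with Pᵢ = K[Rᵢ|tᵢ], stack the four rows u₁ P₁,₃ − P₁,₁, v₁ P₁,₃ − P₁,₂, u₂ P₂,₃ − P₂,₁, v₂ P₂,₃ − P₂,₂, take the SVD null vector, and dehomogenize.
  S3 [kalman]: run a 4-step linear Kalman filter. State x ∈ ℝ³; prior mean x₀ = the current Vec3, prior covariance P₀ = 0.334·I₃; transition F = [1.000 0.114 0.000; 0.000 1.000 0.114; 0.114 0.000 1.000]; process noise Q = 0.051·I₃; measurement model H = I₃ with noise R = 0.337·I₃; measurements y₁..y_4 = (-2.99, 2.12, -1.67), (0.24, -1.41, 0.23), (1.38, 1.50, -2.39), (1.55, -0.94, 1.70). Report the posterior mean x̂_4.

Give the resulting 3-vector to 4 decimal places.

result = (0.6689, -0.0145, -0.3425)

source (fourbar_fk): coupler pose = R=[0.7641 -0.6451 0.0000; 0.6451 0.7641 0.0000; 0.0000 0.0000 1.0000], t=(-0.8196, 0.4602, 0.0000)
after S1 (compose_se3): R=[0.5672 0.5041 -0.6513; 0.8172 -0.4429 0.3689; -0.1025 -0.7415 -0.6631], t=(0.0569, -1.0591, 1.1610)
after S2 (triangulate): (0.3957, -0.4220, -1.5887)
after S3 (kf_track): (0.6689, -0.0145, -0.3425)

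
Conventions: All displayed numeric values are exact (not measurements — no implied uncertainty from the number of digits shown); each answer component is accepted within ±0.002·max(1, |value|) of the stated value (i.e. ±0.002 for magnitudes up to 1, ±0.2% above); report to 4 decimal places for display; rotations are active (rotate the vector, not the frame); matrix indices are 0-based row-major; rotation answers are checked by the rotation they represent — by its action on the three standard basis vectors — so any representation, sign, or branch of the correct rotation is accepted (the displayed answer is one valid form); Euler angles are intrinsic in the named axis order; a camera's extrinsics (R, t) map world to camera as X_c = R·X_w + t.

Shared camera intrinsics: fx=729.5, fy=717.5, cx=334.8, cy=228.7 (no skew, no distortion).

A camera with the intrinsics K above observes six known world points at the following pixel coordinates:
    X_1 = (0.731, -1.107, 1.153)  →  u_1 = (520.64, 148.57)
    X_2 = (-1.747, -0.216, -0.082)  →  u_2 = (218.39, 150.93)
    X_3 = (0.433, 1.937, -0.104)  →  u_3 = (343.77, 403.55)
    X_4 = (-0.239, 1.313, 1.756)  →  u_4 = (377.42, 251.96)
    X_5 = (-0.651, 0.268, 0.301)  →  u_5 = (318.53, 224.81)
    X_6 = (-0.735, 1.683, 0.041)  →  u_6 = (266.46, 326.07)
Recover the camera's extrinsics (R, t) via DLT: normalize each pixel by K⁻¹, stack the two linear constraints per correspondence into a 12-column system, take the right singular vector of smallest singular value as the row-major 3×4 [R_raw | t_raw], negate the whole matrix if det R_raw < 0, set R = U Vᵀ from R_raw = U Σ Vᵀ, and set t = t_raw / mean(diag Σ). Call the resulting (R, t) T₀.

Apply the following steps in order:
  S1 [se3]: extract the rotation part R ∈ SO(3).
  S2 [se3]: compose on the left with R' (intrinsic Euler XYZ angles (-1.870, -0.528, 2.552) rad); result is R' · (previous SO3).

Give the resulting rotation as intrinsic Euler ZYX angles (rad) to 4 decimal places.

rotation (euler_zyx) = (-2.4134, -0.1333, 2.4615)

source (pnp_recover): camera pose = R=[0.8490 -0.2862 0.4442; 0.4868 0.7507 -0.4467; -0.2056 0.5955 0.7766], t=(0.3300, 0.2099, 6.8990)
after S1 (rot_of_se3): [0.8490 -0.2862 0.4442; 0.4868 0.7507 -0.4467; -0.2056 0.5955 0.7766]
after S2 (compose_so3): [-0.7398 -0.4550 -0.4957; -0.6596 0.6359 0.4006; 0.1329 0.6233 -0.7706]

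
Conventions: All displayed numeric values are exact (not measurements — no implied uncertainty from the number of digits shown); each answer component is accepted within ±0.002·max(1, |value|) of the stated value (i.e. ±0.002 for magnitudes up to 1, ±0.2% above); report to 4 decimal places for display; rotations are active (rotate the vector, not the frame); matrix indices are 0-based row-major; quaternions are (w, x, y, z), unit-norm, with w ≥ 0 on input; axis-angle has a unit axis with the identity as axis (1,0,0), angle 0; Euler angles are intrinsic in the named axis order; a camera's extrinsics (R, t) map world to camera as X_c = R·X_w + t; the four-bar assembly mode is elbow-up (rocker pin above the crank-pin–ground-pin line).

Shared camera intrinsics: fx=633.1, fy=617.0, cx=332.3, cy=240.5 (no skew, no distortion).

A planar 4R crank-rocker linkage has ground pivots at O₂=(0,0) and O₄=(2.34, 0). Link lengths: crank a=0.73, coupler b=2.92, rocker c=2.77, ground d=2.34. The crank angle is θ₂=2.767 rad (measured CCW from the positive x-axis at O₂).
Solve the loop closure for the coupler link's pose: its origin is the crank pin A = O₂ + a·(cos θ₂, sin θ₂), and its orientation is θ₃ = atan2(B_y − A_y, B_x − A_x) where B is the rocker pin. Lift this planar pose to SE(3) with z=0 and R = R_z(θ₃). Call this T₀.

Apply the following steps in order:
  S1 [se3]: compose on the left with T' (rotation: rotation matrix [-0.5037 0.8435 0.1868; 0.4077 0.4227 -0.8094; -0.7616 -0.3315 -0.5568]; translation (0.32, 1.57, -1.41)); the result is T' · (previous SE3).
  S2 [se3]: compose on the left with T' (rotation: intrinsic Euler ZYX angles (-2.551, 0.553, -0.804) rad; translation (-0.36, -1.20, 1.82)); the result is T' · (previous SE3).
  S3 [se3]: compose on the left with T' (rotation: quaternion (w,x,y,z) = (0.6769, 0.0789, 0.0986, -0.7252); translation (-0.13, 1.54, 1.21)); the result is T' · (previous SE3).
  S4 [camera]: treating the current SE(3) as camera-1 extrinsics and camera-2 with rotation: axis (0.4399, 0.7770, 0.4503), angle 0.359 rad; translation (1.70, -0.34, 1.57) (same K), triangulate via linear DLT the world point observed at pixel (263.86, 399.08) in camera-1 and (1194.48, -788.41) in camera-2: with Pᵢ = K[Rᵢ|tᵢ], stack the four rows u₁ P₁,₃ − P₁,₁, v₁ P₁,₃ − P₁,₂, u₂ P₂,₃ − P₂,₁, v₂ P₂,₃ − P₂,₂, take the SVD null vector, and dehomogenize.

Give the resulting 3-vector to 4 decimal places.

source (fourbar_fk): coupler pose = R=[0.6376 -0.7704 0.0000; 0.7704 0.6376 0.0000; 0.0000 0.0000 1.0000], t=(-0.6794, 0.2671, 0.0000)
after S1 (compose_se3): R=[0.3286 0.9258 0.1868; 0.5856 -0.0446 -0.8094; -0.7410 0.3753 -0.5568], t=(0.8875, 1.4059, -0.9811)
after S2 (compose_se3): R=[0.1051 -0.6487 -0.7538; 0.2238 -0.7231 0.6535; -0.9690 -0.2374 0.0691], t=(-0.0988, -1.3487, -0.0870)
after S3 (compose_se3): R=[0.1972 -0.6795 0.7067; 0.1261 0.7325 0.6690; -0.9722 -0.0428 0.2301], t=(-1.4696, 1.7438, 1.1991)
after S4 (triangulate): (-0.1619, -1.9062, 0.0696)

result = (-0.1619, -1.9062, 0.0696)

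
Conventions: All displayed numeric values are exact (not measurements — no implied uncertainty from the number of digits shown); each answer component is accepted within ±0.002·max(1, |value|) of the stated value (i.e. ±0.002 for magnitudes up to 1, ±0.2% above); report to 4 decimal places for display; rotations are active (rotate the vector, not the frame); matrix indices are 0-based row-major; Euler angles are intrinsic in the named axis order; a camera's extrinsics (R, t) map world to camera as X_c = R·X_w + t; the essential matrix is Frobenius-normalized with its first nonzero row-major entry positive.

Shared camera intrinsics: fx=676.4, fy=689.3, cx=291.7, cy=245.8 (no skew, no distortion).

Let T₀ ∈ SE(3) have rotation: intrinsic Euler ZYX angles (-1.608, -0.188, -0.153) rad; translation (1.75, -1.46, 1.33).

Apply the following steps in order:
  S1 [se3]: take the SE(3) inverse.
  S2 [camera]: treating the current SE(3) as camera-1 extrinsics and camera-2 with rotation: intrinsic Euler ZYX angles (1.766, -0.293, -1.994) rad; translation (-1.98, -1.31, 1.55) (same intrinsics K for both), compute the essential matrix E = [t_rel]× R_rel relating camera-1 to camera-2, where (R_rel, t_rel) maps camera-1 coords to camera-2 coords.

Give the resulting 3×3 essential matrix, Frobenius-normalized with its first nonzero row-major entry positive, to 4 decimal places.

after S1 (invert_se3): R=[-0.0365 -0.9817 0.1869; 0.9866 -0.0652 -0.1497; 0.1592 0.1789 0.9709], t=(-1.6179, -1.6226, -1.3086)
after S2 (essential): [0.1255 -0.3821 -0.0440; 0.2427 0.2047 -0.6309; 0.2013 -0.5322 -0.1173]

matrix = [0.1255 -0.3821 -0.0440; 0.2427 0.2047 -0.6309; 0.2013 -0.5322 -0.1173]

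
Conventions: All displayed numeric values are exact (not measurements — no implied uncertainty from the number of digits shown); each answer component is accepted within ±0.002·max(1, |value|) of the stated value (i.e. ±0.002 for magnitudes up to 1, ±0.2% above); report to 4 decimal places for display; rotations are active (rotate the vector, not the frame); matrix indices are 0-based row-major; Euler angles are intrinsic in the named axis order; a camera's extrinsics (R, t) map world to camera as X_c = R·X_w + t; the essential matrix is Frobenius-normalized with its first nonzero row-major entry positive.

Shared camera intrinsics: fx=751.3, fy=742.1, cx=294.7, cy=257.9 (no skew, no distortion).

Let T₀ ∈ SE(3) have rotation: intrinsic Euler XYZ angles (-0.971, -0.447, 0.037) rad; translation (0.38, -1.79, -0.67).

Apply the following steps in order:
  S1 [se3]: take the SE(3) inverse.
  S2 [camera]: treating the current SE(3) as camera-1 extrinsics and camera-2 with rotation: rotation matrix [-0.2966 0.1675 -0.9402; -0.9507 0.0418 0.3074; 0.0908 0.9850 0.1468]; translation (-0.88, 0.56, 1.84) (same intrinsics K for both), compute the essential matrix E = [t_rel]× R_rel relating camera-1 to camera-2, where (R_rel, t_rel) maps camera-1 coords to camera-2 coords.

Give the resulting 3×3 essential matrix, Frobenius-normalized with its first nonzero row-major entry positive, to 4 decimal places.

matrix = [0.0314 0.0335 0.0750; -0.3347 -0.3049 -0.5362; -0.5088 -0.2184 0.4395]

after S1 (invert_se3): R=[0.9011 0.3774 0.2133; -0.0334 0.5509 -0.8339; -0.4323 0.7443 0.5090], t=(0.4761, 0.4400, 1.8377)
after S2 (essential): [0.0314 0.0335 0.0750; -0.3347 -0.3049 -0.5362; -0.5088 -0.2184 0.4395]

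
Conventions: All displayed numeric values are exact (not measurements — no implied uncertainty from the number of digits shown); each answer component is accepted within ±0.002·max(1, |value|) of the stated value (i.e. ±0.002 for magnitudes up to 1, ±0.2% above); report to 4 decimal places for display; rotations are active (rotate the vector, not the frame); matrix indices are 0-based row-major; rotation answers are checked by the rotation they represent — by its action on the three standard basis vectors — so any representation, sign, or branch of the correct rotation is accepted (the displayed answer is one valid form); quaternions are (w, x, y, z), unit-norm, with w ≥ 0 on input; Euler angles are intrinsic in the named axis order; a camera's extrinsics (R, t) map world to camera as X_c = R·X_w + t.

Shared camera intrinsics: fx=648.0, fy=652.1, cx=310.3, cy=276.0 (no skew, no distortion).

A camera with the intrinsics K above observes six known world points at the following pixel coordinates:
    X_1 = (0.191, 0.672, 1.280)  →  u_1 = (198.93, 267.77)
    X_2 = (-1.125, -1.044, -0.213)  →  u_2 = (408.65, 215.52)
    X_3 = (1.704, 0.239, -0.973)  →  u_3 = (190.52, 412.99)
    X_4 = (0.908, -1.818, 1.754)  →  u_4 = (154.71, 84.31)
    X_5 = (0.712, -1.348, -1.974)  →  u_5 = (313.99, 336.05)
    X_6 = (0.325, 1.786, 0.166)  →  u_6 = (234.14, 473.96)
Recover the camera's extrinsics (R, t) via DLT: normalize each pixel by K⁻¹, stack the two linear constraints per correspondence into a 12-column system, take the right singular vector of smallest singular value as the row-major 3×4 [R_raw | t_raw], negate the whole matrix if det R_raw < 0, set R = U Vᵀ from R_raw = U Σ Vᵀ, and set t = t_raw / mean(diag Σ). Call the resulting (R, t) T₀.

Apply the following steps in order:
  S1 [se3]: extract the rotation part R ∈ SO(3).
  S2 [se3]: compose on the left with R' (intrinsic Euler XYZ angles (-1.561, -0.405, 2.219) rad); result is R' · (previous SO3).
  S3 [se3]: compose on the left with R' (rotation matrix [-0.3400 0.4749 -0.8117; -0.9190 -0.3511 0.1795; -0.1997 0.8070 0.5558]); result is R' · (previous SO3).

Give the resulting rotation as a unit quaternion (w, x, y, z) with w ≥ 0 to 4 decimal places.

source (pnp_recover): camera pose = R=[-0.9164 -0.0420 -0.3980; 0.2546 0.7061 -0.6608; 0.3087 -0.7069 -0.6364], t=(-0.1401, 0.2600, 6.1906)
after S1 (rot_of_se3): [-0.9164 -0.0420 -0.3980; 0.2546 0.7061 -0.6608; 0.3087 -0.7069 -0.6364]
after S2 (compose_so3): [0.2003 -0.2155 0.9557; 0.4131 -0.8660 -0.2818; 0.8884 0.4513 -0.0845]
after S3 (compose_so3): [-0.5930 -0.7043 -0.3902; -0.1697 0.5831 -0.7945; 0.7871 -0.4050 -0.4653]

rotation (quat) = (0.3622, 0.2689, -0.8126, 0.3690)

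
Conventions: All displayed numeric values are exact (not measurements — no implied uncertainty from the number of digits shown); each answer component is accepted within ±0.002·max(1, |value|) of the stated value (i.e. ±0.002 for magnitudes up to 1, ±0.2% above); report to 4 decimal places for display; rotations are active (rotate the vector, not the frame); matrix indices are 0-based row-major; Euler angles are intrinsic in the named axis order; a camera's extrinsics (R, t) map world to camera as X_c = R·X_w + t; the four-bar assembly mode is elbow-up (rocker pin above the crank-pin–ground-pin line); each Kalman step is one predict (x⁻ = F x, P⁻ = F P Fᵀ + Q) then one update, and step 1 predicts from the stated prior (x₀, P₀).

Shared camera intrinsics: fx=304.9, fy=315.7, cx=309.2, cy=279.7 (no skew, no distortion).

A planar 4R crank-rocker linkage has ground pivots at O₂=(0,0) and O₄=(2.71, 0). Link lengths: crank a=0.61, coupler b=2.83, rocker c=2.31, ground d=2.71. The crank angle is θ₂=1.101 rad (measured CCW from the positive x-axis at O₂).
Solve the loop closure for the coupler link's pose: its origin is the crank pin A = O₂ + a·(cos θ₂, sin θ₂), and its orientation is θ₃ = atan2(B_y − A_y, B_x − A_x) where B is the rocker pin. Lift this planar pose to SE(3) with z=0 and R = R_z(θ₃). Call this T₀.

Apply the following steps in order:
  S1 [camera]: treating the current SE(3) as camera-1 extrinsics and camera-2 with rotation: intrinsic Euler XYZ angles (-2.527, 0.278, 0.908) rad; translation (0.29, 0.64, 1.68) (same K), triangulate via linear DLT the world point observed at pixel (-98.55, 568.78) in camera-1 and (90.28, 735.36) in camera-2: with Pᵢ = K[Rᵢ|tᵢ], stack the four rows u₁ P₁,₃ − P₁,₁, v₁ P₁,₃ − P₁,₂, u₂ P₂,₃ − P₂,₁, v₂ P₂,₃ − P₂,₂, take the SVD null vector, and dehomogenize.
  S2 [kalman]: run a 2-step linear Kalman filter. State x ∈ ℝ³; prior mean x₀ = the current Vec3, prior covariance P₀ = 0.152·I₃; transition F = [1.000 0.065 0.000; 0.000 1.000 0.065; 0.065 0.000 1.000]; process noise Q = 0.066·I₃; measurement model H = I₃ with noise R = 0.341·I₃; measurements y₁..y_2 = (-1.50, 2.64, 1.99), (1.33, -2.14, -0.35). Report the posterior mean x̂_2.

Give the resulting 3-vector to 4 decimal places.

source (fourbar_fk): coupler pose = R=[0.7842 -0.6205 0.0000; 0.6205 0.7842 0.0000; 0.0000 0.0000 1.0000], t=(0.2761, 0.5439, 0.0000)
after S1 (triangulate): (-0.8958, 0.8457, 0.7112)
after S2 (kf_track): (-0.1913, 0.2680, 0.5540)

result = (-0.1913, 0.2680, 0.5540)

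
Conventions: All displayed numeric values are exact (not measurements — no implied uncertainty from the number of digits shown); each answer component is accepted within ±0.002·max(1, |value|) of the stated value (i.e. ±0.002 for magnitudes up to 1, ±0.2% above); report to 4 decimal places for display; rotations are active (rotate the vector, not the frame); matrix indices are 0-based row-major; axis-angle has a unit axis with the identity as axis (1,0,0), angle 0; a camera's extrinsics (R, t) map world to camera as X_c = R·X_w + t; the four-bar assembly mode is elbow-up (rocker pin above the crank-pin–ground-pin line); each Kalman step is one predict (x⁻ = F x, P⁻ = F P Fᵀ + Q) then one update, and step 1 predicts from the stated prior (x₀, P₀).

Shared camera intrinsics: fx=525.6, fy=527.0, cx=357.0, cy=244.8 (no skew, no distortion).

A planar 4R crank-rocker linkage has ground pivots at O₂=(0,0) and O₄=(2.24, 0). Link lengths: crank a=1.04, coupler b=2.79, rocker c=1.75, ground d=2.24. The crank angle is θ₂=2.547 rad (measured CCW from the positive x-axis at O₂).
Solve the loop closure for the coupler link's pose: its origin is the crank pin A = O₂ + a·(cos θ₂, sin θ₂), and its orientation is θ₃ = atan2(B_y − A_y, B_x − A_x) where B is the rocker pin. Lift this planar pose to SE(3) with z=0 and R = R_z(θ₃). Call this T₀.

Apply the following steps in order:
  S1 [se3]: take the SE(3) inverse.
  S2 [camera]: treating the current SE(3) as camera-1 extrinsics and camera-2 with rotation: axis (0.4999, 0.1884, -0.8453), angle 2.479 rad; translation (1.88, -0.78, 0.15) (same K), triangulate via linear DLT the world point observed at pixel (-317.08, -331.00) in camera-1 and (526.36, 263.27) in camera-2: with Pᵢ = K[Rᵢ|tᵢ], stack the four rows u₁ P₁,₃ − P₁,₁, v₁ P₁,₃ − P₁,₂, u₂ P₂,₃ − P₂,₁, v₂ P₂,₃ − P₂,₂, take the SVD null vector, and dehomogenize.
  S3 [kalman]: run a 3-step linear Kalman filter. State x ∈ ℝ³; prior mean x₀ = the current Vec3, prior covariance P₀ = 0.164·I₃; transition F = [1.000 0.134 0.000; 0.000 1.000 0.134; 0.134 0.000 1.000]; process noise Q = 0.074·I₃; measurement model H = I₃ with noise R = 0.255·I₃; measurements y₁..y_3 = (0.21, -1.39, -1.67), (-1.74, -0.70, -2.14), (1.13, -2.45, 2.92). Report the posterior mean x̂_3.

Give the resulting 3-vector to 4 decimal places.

source (fourbar_fk): coupler pose = R=[0.9213 -0.3888 0.0000; 0.3888 0.9213 0.0000; 0.0000 0.0000 1.0000], t=(-0.8615, 0.5826, 0.0000)
after S1 (invert_se3): R=[0.9213 0.3888 0.0000; -0.3888 0.9213 0.0000; 0.0000 0.0000 1.0000], t=(0.5672, -0.8717, 0.0000)
after S2 (triangulate): (-1.8326, -1.3492, 1.2833)
after S3 (kf_track): (-0.3585, -1.5697, 0.5109)

result = (-0.3585, -1.5697, 0.5109)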